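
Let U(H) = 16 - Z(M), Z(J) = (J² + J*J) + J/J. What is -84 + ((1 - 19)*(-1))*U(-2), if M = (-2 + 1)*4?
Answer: -390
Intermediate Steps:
M = -4 (M = -1*4 = -4)
Z(J) = 1 + 2*J² (Z(J) = (J² + J²) + 1 = 2*J² + 1 = 1 + 2*J²)
U(H) = -17 (U(H) = 16 - (1 + 2*(-4)²) = 16 - (1 + 2*16) = 16 - (1 + 32) = 16 - 1*33 = 16 - 33 = -17)
-84 + ((1 - 19)*(-1))*U(-2) = -84 + ((1 - 19)*(-1))*(-17) = -84 - 18*(-1)*(-17) = -84 + 18*(-17) = -84 - 306 = -390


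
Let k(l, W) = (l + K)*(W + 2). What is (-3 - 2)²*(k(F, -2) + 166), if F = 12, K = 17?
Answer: 4150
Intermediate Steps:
k(l, W) = (2 + W)*(17 + l) (k(l, W) = (l + 17)*(W + 2) = (17 + l)*(2 + W) = (2 + W)*(17 + l))
(-3 - 2)²*(k(F, -2) + 166) = (-3 - 2)²*((34 + 2*12 + 17*(-2) - 2*12) + 166) = (-5)²*((34 + 24 - 34 - 24) + 166) = 25*(0 + 166) = 25*166 = 4150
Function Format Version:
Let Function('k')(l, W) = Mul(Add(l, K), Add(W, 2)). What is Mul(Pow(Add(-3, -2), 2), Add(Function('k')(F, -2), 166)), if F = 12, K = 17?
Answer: 4150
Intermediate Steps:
Function('k')(l, W) = Mul(Add(2, W), Add(17, l)) (Function('k')(l, W) = Mul(Add(l, 17), Add(W, 2)) = Mul(Add(17, l), Add(2, W)) = Mul(Add(2, W), Add(17, l)))
Mul(Pow(Add(-3, -2), 2), Add(Function('k')(F, -2), 166)) = Mul(Pow(Add(-3, -2), 2), Add(Add(34, Mul(2, 12), Mul(17, -2), Mul(-2, 12)), 166)) = Mul(Pow(-5, 2), Add(Add(34, 24, -34, -24), 166)) = Mul(25, Add(0, 166)) = Mul(25, 166) = 4150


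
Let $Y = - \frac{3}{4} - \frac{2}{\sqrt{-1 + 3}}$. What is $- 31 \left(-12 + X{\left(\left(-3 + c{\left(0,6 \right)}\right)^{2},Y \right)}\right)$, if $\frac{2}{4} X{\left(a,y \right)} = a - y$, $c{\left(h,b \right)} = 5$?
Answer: $\frac{155}{2} - 62 \sqrt{2} \approx -10.181$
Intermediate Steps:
$Y = - \frac{3}{4} - \sqrt{2}$ ($Y = \left(-3\right) \frac{1}{4} - \frac{2}{\sqrt{2}} = - \frac{3}{4} - 2 \frac{\sqrt{2}}{2} = - \frac{3}{4} - \sqrt{2} \approx -2.1642$)
$X{\left(a,y \right)} = - 2 y + 2 a$ ($X{\left(a,y \right)} = 2 \left(a - y\right) = - 2 y + 2 a$)
$- 31 \left(-12 + X{\left(\left(-3 + c{\left(0,6 \right)}\right)^{2},Y \right)}\right) = - 31 \left(-12 + \left(- 2 \left(- \frac{3}{4} - \sqrt{2}\right) + 2 \left(-3 + 5\right)^{2}\right)\right) = - 31 \left(-12 + \left(\left(\frac{3}{2} + 2 \sqrt{2}\right) + 2 \cdot 2^{2}\right)\right) = - 31 \left(-12 + \left(\left(\frac{3}{2} + 2 \sqrt{2}\right) + 2 \cdot 4\right)\right) = - 31 \left(-12 + \left(\left(\frac{3}{2} + 2 \sqrt{2}\right) + 8\right)\right) = - 31 \left(-12 + \left(\frac{19}{2} + 2 \sqrt{2}\right)\right) = - 31 \left(- \frac{5}{2} + 2 \sqrt{2}\right) = \frac{155}{2} - 62 \sqrt{2}$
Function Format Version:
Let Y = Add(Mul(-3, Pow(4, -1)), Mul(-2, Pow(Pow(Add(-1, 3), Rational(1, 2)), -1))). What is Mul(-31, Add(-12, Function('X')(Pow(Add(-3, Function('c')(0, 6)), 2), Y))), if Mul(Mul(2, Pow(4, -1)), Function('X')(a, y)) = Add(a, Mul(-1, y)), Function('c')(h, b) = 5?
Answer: Add(Rational(155, 2), Mul(-62, Pow(2, Rational(1, 2)))) ≈ -10.181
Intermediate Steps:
Y = Add(Rational(-3, 4), Mul(-1, Pow(2, Rational(1, 2)))) (Y = Add(Mul(-3, Rational(1, 4)), Mul(-2, Pow(Pow(2, Rational(1, 2)), -1))) = Add(Rational(-3, 4), Mul(-2, Mul(Rational(1, 2), Pow(2, Rational(1, 2))))) = Add(Rational(-3, 4), Mul(-1, Pow(2, Rational(1, 2)))) ≈ -2.1642)
Function('X')(a, y) = Add(Mul(-2, y), Mul(2, a)) (Function('X')(a, y) = Mul(2, Add(a, Mul(-1, y))) = Add(Mul(-2, y), Mul(2, a)))
Mul(-31, Add(-12, Function('X')(Pow(Add(-3, Function('c')(0, 6)), 2), Y))) = Mul(-31, Add(-12, Add(Mul(-2, Add(Rational(-3, 4), Mul(-1, Pow(2, Rational(1, 2))))), Mul(2, Pow(Add(-3, 5), 2))))) = Mul(-31, Add(-12, Add(Add(Rational(3, 2), Mul(2, Pow(2, Rational(1, 2)))), Mul(2, Pow(2, 2))))) = Mul(-31, Add(-12, Add(Add(Rational(3, 2), Mul(2, Pow(2, Rational(1, 2)))), Mul(2, 4)))) = Mul(-31, Add(-12, Add(Add(Rational(3, 2), Mul(2, Pow(2, Rational(1, 2)))), 8))) = Mul(-31, Add(-12, Add(Rational(19, 2), Mul(2, Pow(2, Rational(1, 2)))))) = Mul(-31, Add(Rational(-5, 2), Mul(2, Pow(2, Rational(1, 2))))) = Add(Rational(155, 2), Mul(-62, Pow(2, Rational(1, 2))))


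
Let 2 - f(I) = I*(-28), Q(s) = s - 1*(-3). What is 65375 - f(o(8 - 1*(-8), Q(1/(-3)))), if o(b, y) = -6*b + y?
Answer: 203959/3 ≈ 67986.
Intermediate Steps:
Q(s) = 3 + s (Q(s) = s + 3 = 3 + s)
o(b, y) = y - 6*b
f(I) = 2 + 28*I (f(I) = 2 - I*(-28) = 2 - (-28)*I = 2 + 28*I)
65375 - f(o(8 - 1*(-8), Q(1/(-3)))) = 65375 - (2 + 28*((3 + 1/(-3)) - 6*(8 - 1*(-8)))) = 65375 - (2 + 28*((3 - ⅓) - 6*(8 + 8))) = 65375 - (2 + 28*(8/3 - 6*16)) = 65375 - (2 + 28*(8/3 - 96)) = 65375 - (2 + 28*(-280/3)) = 65375 - (2 - 7840/3) = 65375 - 1*(-7834/3) = 65375 + 7834/3 = 203959/3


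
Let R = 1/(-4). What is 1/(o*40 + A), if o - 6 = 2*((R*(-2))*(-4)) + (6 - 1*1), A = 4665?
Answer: 1/4945 ≈ 0.00020222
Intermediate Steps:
R = -1/4 ≈ -0.25000
o = 7 (o = 6 + (2*(-1/4*(-2)*(-4)) + (6 - 1*1)) = 6 + (2*((1/2)*(-4)) + (6 - 1)) = 6 + (2*(-2) + 5) = 6 + (-4 + 5) = 6 + 1 = 7)
1/(o*40 + A) = 1/(7*40 + 4665) = 1/(280 + 4665) = 1/4945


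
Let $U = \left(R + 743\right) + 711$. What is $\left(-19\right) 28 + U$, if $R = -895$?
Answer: $27$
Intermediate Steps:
$U = 559$ ($U = \left(-895 + 743\right) + 711 = -152 + 711 = 559$)
$\left(-19\right) 28 + U = \left(-19\right) 28 + 559 = -532 + 559 = 27$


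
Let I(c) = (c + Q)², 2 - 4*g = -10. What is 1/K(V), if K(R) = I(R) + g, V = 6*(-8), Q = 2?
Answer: 1/2119 ≈ 0.00047192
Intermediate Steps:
g = 3 (g = ½ - ¼*(-10) = ½ + 5/2 = 3)
I(c) = (2 + c)² (I(c) = (c + 2)² = (2 + c)²)
V = -48
K(R) = 3 + (2 + R)² (K(R) = (2 + R)² + 3 = 3 + (2 + R)²)
1/K(V) = 1/(3 + (2 - 48)²) = 1/(3 + (-46)²) = 1/(3 + 2116) = 1/2119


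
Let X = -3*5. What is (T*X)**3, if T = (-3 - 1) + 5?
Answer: -3375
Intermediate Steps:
X = -15
T = 1 (T = -4 + 5 = 1)
(T*X)**3 = (1*(-15))**3 = (-15)**3 = -3375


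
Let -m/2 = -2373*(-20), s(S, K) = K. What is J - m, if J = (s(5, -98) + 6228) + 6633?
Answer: 107683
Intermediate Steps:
m = -94920 (m = -(-4746)*(-20) = -2*47460 = -94920)
J = 12763 (J = (-98 + 6228) + 6633 = 6130 + 6633 = 12763)
J - m = 12763 - 1*(-94920) = 12763 + 94920 = 107683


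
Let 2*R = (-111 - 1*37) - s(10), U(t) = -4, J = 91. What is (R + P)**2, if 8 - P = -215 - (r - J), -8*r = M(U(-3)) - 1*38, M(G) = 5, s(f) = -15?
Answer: 310249/64 ≈ 4847.6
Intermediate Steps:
R = -133/2 (R = ((-111 - 1*37) - 1*(-15))/2 = ((-111 - 37) + 15)/2 = (-148 + 15)/2 = (1/2)*(-133) = -133/2 ≈ -66.500)
r = 33/8 (r = -(5 - 1*38)/8 = -(5 - 38)/8 = -1/8*(-33) = 33/8 ≈ 4.1250)
P = 1089/8 (P = 8 - (-215 - (33/8 - 1*91)) = 8 - (-215 - (33/8 - 91)) = 8 - (-215 - 1*(-695/8)) = 8 - (-215 + 695/8) = 8 - 1*(-1025/8) = 8 + 1025/8 = 1089/8 ≈ 136.13)
(R + P)**2 = (-133/2 + 1089/8)**2 = (557/8)**2 = 310249/64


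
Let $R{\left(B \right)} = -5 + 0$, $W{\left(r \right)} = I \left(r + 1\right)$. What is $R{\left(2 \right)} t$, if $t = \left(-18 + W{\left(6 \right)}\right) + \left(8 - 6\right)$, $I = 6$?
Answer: $-130$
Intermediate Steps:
$W{\left(r \right)} = 6 + 6 r$ ($W{\left(r \right)} = 6 \left(r + 1\right) = 6 \left(1 + r\right) = 6 + 6 r$)
$R{\left(B \right)} = -5$
$t = 26$ ($t = \left(-18 + \left(6 + 6 \cdot 6\right)\right) + \left(8 - 6\right) = \left(-18 + \left(6 + 36\right)\right) + \left(8 - 6\right) = \left(-18 + 42\right) + 2 = 24 + 2 = 26$)
$R{\left(2 \right)} t = \left(-5\right) 26 = -130$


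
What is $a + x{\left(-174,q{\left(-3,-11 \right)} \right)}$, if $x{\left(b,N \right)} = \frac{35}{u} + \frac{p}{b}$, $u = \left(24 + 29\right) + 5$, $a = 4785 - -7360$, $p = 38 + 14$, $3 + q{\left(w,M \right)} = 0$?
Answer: $\frac{2113283}{174} \approx 12145.0$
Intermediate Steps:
$q{\left(w,M \right)} = -3$ ($q{\left(w,M \right)} = -3 + 0 = -3$)
$p = 52$
$a = 12145$ ($a = 4785 + 7360 = 12145$)
$u = 58$ ($u = 53 + 5 = 58$)
$x{\left(b,N \right)} = \frac{35}{58} + \frac{52}{b}$
$a + x{\left(-174,q{\left(-3,-11 \right)} \right)} = 12145 + \left(\frac{35}{58} + \frac{52}{-174}\right) = 12145 + \left(\frac{35}{58} + 52 \left(- \frac{1}{174}\right)\right) = 12145 + \left(\frac{35}{58} - \frac{26}{87}\right) = 12145 + \frac{53}{174} = \frac{2113283}{174}$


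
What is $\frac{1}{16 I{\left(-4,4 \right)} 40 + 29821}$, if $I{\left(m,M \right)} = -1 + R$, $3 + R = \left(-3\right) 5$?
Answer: $\frac{1}{17661} \approx 5.6622 \cdot 10^{-5}$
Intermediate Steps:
$R = -18$ ($R = -3 - 15 = -18$)
$I{\left(m,M \right)} = -19$ ($I{\left(m,M \right)} = -1 - 18 = -19$)
$\frac{1}{16 I{\left(-4,4 \right)} 40 + 29821} = \frac{1}{16 \left(-19\right) 40 + 29821} = \frac{1}{\left(-304\right) 40 + 29821} = \frac{1}{-12160 + 29821} = \frac{1}{17661}$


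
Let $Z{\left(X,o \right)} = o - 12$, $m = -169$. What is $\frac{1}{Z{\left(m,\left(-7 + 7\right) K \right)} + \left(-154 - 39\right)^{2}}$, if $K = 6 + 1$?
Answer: $\frac{1}{37237} \approx 2.6855 \cdot 10^{-5}$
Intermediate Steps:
$K = 7$
$Z{\left(X,o \right)} = -12 + o$ ($Z{\left(X,o \right)} = o - 12 = -12 + o$)
$\frac{1}{Z{\left(m,\left(-7 + 7\right) K \right)} + \left(-154 - 39\right)^{2}} = \frac{1}{\left(-12 + \left(-7 + 7\right) 7\right) + \left(-154 - 39\right)^{2}} = \frac{1}{\left(-12 + 0 \cdot 7\right) + \left(-193\right)^{2}} = \frac{1}{\left(-12 + 0\right) + 37249} = \frac{1}{-12 + 37249} = \frac{1}{37237}$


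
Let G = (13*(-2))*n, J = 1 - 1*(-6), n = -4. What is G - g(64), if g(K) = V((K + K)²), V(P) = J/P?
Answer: 1703929/16384 ≈ 104.00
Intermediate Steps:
J = 7 (J = 1 + 6 = 7)
V(P) = 7/P
g(K) = 7/(4*K²) (g(K) = 7/((K + K)²) = 7/((2*K)²) = 7/((4*K²)) = 7*(1/(4*K²)) = 7/(4*K²))
G = 104 (G = (13*(-2))*(-4) = -26*(-4) = 104)
G - g(64) = 104 - 7/(4*64²) = 104 - 7/(4*4096) = 104 - 1*7/16384 = 104 - 7/16384 = 1703929/16384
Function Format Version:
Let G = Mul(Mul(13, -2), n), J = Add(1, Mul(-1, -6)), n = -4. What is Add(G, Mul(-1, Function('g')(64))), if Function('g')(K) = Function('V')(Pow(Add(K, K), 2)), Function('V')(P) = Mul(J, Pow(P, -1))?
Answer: Rational(1703929, 16384) ≈ 104.00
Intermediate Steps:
J = 7 (J = Add(1, 6) = 7)
Function('V')(P) = Mul(7, Pow(P, -1))
Function('g')(K) = Mul(Rational(7, 4), Pow(K, -2)) (Function('g')(K) = Mul(7, Pow(Pow(Add(K, K), 2), -1)) = Mul(7, Pow(Pow(Mul(2, K), 2), -1)) = Mul(7, Pow(Mul(4, Pow(K, 2)), -1)) = Mul(7, Mul(Rational(1, 4), Pow(K, -2))) = Mul(Rational(7, 4), Pow(K, -2)))
G = 104 (G = Mul(Mul(13, -2), -4) = Mul(-26, -4) = 104)
Add(G, Mul(-1, Function('g')(64))) = Add(104, Mul(-1, Mul(Rational(7, 4), Pow(64, -2)))) = Add(104, Mul(-1, Mul(Rational(7, 4), Rational(1, 4096)))) = Add(104, Mul(-1, Rational(7, 16384))) = Add(104, Rational(-7, 16384)) = Rational(1703929, 16384)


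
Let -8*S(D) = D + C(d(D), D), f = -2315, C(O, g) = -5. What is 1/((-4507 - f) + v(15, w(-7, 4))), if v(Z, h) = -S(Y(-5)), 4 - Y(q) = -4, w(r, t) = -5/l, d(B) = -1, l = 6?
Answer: -8/17533 ≈ -0.00045628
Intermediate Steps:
w(r, t) = -⅚ (w(r, t) = -5/6 = -5*⅙ = -⅚)
Y(q) = 8 (Y(q) = 4 - 1*(-4) = 4 + 4 = 8)
S(D) = 5/8 - D/8 (S(D) = -(D - 5)/8 = -(-5 + D)/8 = 5/8 - D/8)
v(Z, h) = 3/8 (v(Z, h) = -(5/8 - ⅛*8) = -(5/8 - 1) = -1*(-3/8) = 3/8)
1/((-4507 - f) + v(15, w(-7, 4))) = 1/((-4507 - 1*(-2315)) + 3/8) = 1/((-4507 + 2315) + 3/8) = 1/(-2192 + 3/8) = 1/(-17533/8) = -8/17533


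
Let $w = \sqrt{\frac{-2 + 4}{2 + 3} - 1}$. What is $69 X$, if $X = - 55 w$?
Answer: $- 759 i \sqrt{15} \approx - 2939.6 i$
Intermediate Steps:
$w = \frac{i \sqrt{15}}{5}$ ($w = \sqrt{\frac{2}{5} - 1} = \sqrt{- \frac{3}{5}} = \frac{i \sqrt{15}}{5} \approx 0.7746 i$)
$X = - 11 i \sqrt{15}$ ($X = - 55 \frac{i \sqrt{15}}{5} = - 11 i \sqrt{15} \approx - 42.603 i$)
$69 X = 69 \left(- 11 i \sqrt{15}\right) = - 759 i \sqrt{15}$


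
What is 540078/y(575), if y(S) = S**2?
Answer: 540078/330625 ≈ 1.6335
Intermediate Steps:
540078/y(575) = 540078/(575**2) = 540078/330625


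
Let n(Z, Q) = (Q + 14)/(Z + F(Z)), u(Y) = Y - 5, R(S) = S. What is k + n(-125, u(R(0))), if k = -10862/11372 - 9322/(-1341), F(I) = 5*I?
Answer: 2851901368/476557875 ≈ 5.9844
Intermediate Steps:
u(Y) = -5 + Y
n(Z, Q) = (14 + Q)/(6*Z) (n(Z, Q) = (Q + 14)/(Z + 5*Z) = (14 + Q)/((6*Z)) = (14 + Q)*(1/(6*Z)) = (14 + Q)/(6*Z))
k = 45721921/7624926 (k = -10862*1/11372 - 9322*(-1/1341) = -5431/5686 + 9322/1341 = 45721921/7624926 ≈ 5.9964)
k + n(-125, u(R(0))) = 45721921/7624926 + (⅙)*(14 + (-5 + 0))/(-125) = 45721921/7624926 + (⅙)*(-1/125)*(14 - 5) = 45721921/7624926 + (⅙)*(-1/125)*9 = 45721921/7624926 - 3/250 = 2851901368/476557875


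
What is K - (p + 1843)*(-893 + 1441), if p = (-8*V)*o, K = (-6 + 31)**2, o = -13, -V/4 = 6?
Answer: 358469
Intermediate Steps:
V = -24 (V = -4*6 = -24)
K = 625 (K = 25**2 = 625)
p = -2496 (p = -8*(-24)*(-13) = 192*(-13) = -2496)
K - (p + 1843)*(-893 + 1441) = 625 - (-2496 + 1843)*(-893 + 1441) = 625 - (-653)*548 = 625 - 1*(-357844) = 625 + 357844 = 358469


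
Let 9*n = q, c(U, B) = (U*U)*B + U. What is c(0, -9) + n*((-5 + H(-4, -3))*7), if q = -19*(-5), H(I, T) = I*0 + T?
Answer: -5320/9 ≈ -591.11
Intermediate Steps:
H(I, T) = T (H(I, T) = 0 + T = T)
c(U, B) = U + B*U² (c(U, B) = U²*B + U = B*U² + U = U + B*U²)
q = 95
n = 95/9 (n = (⅑)*95 = 95/9 ≈ 10.556)
c(0, -9) + n*((-5 + H(-4, -3))*7) = 0*(1 - 9*0) + 95*((-5 - 3)*7)/9 = 0*(1 + 0) + 95*(-8*7)/9 = 0*1 + (95/9)*(-56) = 0 - 5320/9 = -5320/9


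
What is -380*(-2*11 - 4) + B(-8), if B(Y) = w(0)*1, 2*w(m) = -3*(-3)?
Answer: 19769/2 ≈ 9884.5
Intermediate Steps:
w(m) = 9/2 (w(m) = (-3*(-3))/2 = (½)*9 = 9/2)
B(Y) = 9/2 (B(Y) = (9/2)*1 = 9/2)
-380*(-2*11 - 4) + B(-8) = -380*(-2*11 - 4) + 9/2 = -380*(-22 - 4) + 9/2 = -380*(-26) + 9/2 = 9880 + 9/2 = 19769/2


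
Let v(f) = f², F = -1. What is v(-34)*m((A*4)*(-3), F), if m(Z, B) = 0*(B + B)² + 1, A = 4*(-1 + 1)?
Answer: 1156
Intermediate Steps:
A = 0 (A = 4*0 = 0)
m(Z, B) = 1 (m(Z, B) = 0*(2*B)² + 1 = 0*(4*B²) + 1 = 0 + 1 = 1)
v(-34)*m((A*4)*(-3), F) = (-34)²*1 = 1156*1 = 1156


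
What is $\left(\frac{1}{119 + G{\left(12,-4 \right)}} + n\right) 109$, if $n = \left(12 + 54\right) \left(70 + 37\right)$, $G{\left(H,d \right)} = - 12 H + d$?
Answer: $\frac{22322873}{29} \approx 7.6975 \cdot 10^{5}$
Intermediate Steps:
$G{\left(H,d \right)} = d - 12 H$
$n = 7062$ ($n = 66 \cdot 107 = 7062$)
$\left(\frac{1}{119 + G{\left(12,-4 \right)}} + n\right) 109 = \left(\frac{1}{119 - 148} + 7062\right) 109 = \left(\frac{1}{-29} + 7062\right) 109 = \left(- \frac{1}{29} + 7062\right) 109 = \frac{204797}{29} \cdot 109 = \frac{22322873}{29}$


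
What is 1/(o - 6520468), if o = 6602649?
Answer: 1/82181 ≈ 1.2168e-5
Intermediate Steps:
1/(o - 6520468) = 1/(6602649 - 6520468) = 1/82181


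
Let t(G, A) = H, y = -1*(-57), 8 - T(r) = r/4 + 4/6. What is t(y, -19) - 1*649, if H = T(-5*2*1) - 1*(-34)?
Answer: -3631/6 ≈ -605.17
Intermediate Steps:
T(r) = 22/3 - r/4 (T(r) = 8 - (r/4 + 4/6) = 8 - (r*(¼) + 4*(⅙)) = 8 - (r/4 + ⅔) = 8 - (⅔ + r/4) = 8 + (-⅔ - r/4) = 22/3 - r/4)
y = 57
H = 263/6 (H = (22/3 - (-5*2)/4) - 1*(-34) = (22/3 - (-5)/2) + 34 = (22/3 - ¼*(-10)) + 34 = (22/3 + 5/2) + 34 = 59/6 + 34 = 263/6 ≈ 43.833)
t(G, A) = 263/6
t(y, -19) - 1*649 = 263/6 - 1*649 = 263/6 - 649 = -3631/6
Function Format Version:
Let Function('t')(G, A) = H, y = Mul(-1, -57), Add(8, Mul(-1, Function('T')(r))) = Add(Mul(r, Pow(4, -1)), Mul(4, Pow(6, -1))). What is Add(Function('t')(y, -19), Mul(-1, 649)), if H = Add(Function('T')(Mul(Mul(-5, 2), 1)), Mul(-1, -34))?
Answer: Rational(-3631, 6) ≈ -605.17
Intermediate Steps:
Function('T')(r) = Add(Rational(22, 3), Mul(Rational(-1, 4), r)) (Function('T')(r) = Add(8, Mul(-1, Add(Mul(r, Pow(4, -1)), Mul(4, Pow(6, -1))))) = Add(8, Mul(-1, Add(Mul(r, Rational(1, 4)), Mul(4, Rational(1, 6))))) = Add(8, Mul(-1, Add(Mul(Rational(1, 4), r), Rational(2, 3)))) = Add(8, Mul(-1, Add(Rational(2, 3), Mul(Rational(1, 4), r)))) = Add(8, Add(Rational(-2, 3), Mul(Rational(-1, 4), r))) = Add(Rational(22, 3), Mul(Rational(-1, 4), r)))
y = 57
H = Rational(263, 6) (H = Add(Add(Rational(22, 3), Mul(Rational(-1, 4), Mul(Mul(-5, 2), 1))), Mul(-1, -34)) = Add(Add(Rational(22, 3), Mul(Rational(-1, 4), Mul(-10, 1))), 34) = Add(Add(Rational(22, 3), Mul(Rational(-1, 4), -10)), 34) = Add(Add(Rational(22, 3), Rational(5, 2)), 34) = Add(Rational(59, 6), 34) = Rational(263, 6) ≈ 43.833)
Function('t')(G, A) = Rational(263, 6)
Add(Function('t')(y, -19), Mul(-1, 649)) = Add(Rational(263, 6), Mul(-1, 649)) = Add(Rational(263, 6), -649) = Rational(-3631, 6)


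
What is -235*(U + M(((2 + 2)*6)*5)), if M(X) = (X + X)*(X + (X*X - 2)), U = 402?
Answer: -818909670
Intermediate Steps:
M(X) = 2*X*(-2 + X + X²) (M(X) = (2*X)*(X + (X² - 2)) = (2*X)*(X + (-2 + X²)) = (2*X)*(-2 + X + X²) = 2*X*(-2 + X + X²))
-235*(U + M(((2 + 2)*6)*5)) = -235*(402 + 2*(((2 + 2)*6)*5)*(-2 + ((2 + 2)*6)*5 + (((2 + 2)*6)*5)²)) = -235*(402 + 2*((4*6)*5)*(-2 + (4*6)*5 + ((4*6)*5)²)) = -235*(402 + 2*(24*5)*(-2 + 24*5 + (24*5)²)) = -235*(402 + 2*120*(-2 + 120 + 120²)) = -235*(402 + 2*120*(-2 + 120 + 14400)) = -235*(402 + 2*120*14518) = -235*(402 + 3484320) = -235*3484722 = -818909670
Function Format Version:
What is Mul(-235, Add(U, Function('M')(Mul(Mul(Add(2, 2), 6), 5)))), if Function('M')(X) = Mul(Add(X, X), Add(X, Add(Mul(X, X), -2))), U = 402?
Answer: -818909670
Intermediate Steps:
Function('M')(X) = Mul(2, X, Add(-2, X, Pow(X, 2))) (Function('M')(X) = Mul(Mul(2, X), Add(X, Add(Pow(X, 2), -2))) = Mul(Mul(2, X), Add(X, Add(-2, Pow(X, 2)))) = Mul(Mul(2, X), Add(-2, X, Pow(X, 2))) = Mul(2, X, Add(-2, X, Pow(X, 2))))
Mul(-235, Add(U, Function('M')(Mul(Mul(Add(2, 2), 6), 5)))) = Mul(-235, Add(402, Mul(2, Mul(Mul(Add(2, 2), 6), 5), Add(-2, Mul(Mul(Add(2, 2), 6), 5), Pow(Mul(Mul(Add(2, 2), 6), 5), 2))))) = Mul(-235, Add(402, Mul(2, Mul(Mul(4, 6), 5), Add(-2, Mul(Mul(4, 6), 5), Pow(Mul(Mul(4, 6), 5), 2))))) = Mul(-235, Add(402, Mul(2, Mul(24, 5), Add(-2, Mul(24, 5), Pow(Mul(24, 5), 2))))) = Mul(-235, Add(402, Mul(2, 120, Add(-2, 120, Pow(120, 2))))) = Mul(-235, Add(402, Mul(2, 120, Add(-2, 120, 14400)))) = Mul(-235, Add(402, Mul(2, 120, 14518))) = Mul(-235, Add(402, 3484320)) = Mul(-235, 3484722) = -818909670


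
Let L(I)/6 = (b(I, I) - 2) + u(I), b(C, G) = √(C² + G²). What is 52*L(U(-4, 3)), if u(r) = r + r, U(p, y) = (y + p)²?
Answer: 312*√2 ≈ 441.23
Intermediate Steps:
U(p, y) = (p + y)²
u(r) = 2*r
L(I) = -12 + 12*I + 6*√2*√(I²) (L(I) = 6*((√(I² + I²) - 2) + 2*I) = 6*((√(2*I²) - 2) + 2*I) = 6*((√2*√(I²) - 2) + 2*I) = 6*((-2 + √2*√(I²)) + 2*I) = 6*(-2 + 2*I + √2*√(I²)) = -12 + 12*I + 6*√2*√(I²))
52*L(U(-4, 3)) = 52*(-12 + 12*(-4 + 3)² + 6*√2*√(((-4 + 3)²)²)) = 52*(-12 + 12*(-1)² + 6*√2*√(((-1)²)²)) = 52*(-12 + 12*1 + 6*√2*√(1²)) = 52*(-12 + 12 + 6*√2*√1) = 52*(-12 + 12 + 6*√2*1) = 52*(-12 + 12 + 6*√2) = 52*(6*√2) = 312*√2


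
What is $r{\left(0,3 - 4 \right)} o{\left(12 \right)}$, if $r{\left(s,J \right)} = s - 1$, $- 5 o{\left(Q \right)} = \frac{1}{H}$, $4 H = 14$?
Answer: $\frac{2}{35} \approx 0.057143$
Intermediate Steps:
$H = \frac{7}{2}$ ($H = \frac{1}{4} \cdot 14 = \frac{7}{2} \approx 3.5$)
$o{\left(Q \right)} = - \frac{2}{35}$ ($o{\left(Q \right)} = - \frac{1}{5 \cdot \frac{7}{2}} = \left(- \frac{1}{5}\right) \frac{2}{7} = - \frac{2}{35}$)
$r{\left(s,J \right)} = -1 + s$
$r{\left(0,3 - 4 \right)} o{\left(12 \right)} = \left(-1 + 0\right) \left(- \frac{2}{35}\right) = \left(-1\right) \left(- \frac{2}{35}\right) = \frac{2}{35}$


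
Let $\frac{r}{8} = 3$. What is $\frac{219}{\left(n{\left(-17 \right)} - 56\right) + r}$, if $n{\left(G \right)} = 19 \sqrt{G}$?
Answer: $- \frac{2336}{2387} - \frac{1387 i \sqrt{17}}{2387} \approx -0.97863 - 2.3958 i$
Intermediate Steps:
$r = 24$ ($r = 8 \cdot 3 = 24$)
$\frac{219}{\left(n{\left(-17 \right)} - 56\right) + r} = \frac{219}{\left(19 \sqrt{-17} - 56\right) + 24} = \frac{219}{\left(19 i \sqrt{17} - 56\right) + 24} = \frac{219}{\left(-56 + 19 i \sqrt{17}\right) + 24} = \frac{219}{-32 + 19 i \sqrt{17}}$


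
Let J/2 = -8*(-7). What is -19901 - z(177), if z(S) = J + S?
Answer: -20190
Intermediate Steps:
J = 112 (J = 2*(-8*(-7)) = 2*56 = 112)
z(S) = 112 + S
-19901 - z(177) = -19901 - (112 + 177) = -19901 - 1*289 = -19901 - 289 = -20190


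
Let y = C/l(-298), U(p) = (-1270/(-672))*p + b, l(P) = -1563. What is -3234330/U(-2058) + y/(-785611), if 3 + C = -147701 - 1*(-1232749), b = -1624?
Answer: 31771776879357335/54159426061251 ≈ 586.63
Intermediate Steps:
C = 1085045 (C = -3 + (-147701 - 1*(-1232749)) = -3 + (-147701 + 1232749) = -3 + 1085048 = 1085045)
U(p) = -1624 + 635*p/336 (U(p) = (-1270/(-672))*p - 1624 = (-1270*(-1/672))*p - 1624 = 635*p/336 - 1624 = -1624 + 635*p/336)
y = -1085045/1563 (y = 1085045/(-1563) = 1085045*(-1/1563) = -1085045/1563 ≈ -694.21)
-3234330/U(-2058) + y/(-785611) = -3234330/(-1624 + (635/336)*(-2058)) - 1085045/1563/(-785611) = -3234330/(-1624 - 31115/8) - 1085045/1563*(-1/785611) = -3234330/(-44107/8) + 1085045/1227909993 = -3234330*(-8/44107) + 1085045/1227909993 = 25874640/44107 + 1085045/1227909993 = 31771776879357335/54159426061251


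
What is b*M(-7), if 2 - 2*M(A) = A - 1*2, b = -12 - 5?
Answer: -187/2 ≈ -93.500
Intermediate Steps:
b = -17
M(A) = 2 - A/2 (M(A) = 1 - (A - 1*2)/2 = 1 - (A - 2)/2 = 1 - (-2 + A)/2 = 1 + (1 - A/2) = 2 - A/2)
b*M(-7) = -17*(2 - ½*(-7)) = -17*(2 + 7/2) = -17*11/2 = -187/2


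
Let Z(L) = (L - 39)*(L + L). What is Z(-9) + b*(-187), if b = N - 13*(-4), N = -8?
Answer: -7364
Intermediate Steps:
Z(L) = 2*L*(-39 + L) (Z(L) = (-39 + L)*(2*L) = 2*L*(-39 + L))
b = 44 (b = -8 - 13*(-4) = -8 + 52 = 44)
Z(-9) + b*(-187) = 2*(-9)*(-39 - 9) + 44*(-187) = 2*(-9)*(-48) - 8228 = 864 - 8228 = -7364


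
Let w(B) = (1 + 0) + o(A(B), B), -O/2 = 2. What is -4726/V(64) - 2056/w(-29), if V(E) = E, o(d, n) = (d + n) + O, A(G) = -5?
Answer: -21639/1184 ≈ -18.276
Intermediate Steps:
O = -4 (O = -2*2 = -4)
o(d, n) = -4 + d + n (o(d, n) = (d + n) - 4 = -4 + d + n)
w(B) = -8 + B (w(B) = (1 + 0) + (-4 - 5 + B) = 1 + (-9 + B) = -8 + B)
-4726/V(64) - 2056/w(-29) = -4726/64 - 2056/(-8 - 29) = -4726*1/64 - 2056/(-37) = -2363/32 - 2056*(-1/37) = -2363/32 + 2056/37 = -21639/1184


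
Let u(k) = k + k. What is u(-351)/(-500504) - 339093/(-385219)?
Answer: 84993913305/96401825188 ≈ 0.88166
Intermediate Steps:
u(k) = 2*k
u(-351)/(-500504) - 339093/(-385219) = (2*(-351))/(-500504) - 339093/(-385219) = -702*(-1/500504) - 339093*(-1/385219) = 351/250252 + 339093/385219 = 84993913305/96401825188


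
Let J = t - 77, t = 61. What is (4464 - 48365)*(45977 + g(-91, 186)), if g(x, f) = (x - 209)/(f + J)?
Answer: -34312099679/17 ≈ -2.0184e+9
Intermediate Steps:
J = -16 (J = 61 - 77 = -16)
g(x, f) = (-209 + x)/(-16 + f) (g(x, f) = (x - 209)/(f - 16) = (-209 + x)/(-16 + f))
(4464 - 48365)*(45977 + g(-91, 186)) = (4464 - 48365)*(45977 + (-209 - 91)/(-16 + 186)) = -43901*(45977 - 300/170) = -43901*(45977 + (1/170)*(-300)) = -43901*(45977 - 30/17) = -43901*781579/17 = -34312099679/17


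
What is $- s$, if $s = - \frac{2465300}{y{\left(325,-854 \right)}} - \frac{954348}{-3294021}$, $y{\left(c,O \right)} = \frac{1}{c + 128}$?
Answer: $\frac{1226233245348184}{1098007} \approx 1.1168 \cdot 10^{9}$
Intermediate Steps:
$y{\left(c,O \right)} = \frac{1}{128 + c}$
$s = - \frac{1226233245348184}{1098007}$ ($s = - \frac{2465300}{\frac{1}{128 + 325}} - \frac{954348}{-3294021} = - \frac{2465300}{\frac{1}{453}} - - \frac{318116}{1098007} = - 2465300 \frac{1}{\frac{1}{453}} + \frac{318116}{1098007} = \left(-2465300\right) 453 + \frac{318116}{1098007} = -1116780900 + \frac{318116}{1098007} = - \frac{1226233245348184}{1098007} \approx -1.1168 \cdot 10^{9}$)
$- s = \left(-1\right) \left(- \frac{1226233245348184}{1098007}\right) = \frac{1226233245348184}{1098007}$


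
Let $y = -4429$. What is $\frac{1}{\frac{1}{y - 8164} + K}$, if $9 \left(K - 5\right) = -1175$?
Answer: $- \frac{113337}{14230099} \approx -0.0079646$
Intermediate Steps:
$K = - \frac{1130}{9}$ ($K = 5 + \frac{1}{9} \left(-1175\right) = 5 - \frac{1175}{9} = - \frac{1130}{9} \approx -125.56$)
$\frac{1}{\frac{1}{y - 8164} + K} = \frac{1}{\frac{1}{-4429 - 8164} - \frac{1130}{9}} = \frac{1}{\frac{1}{-12593} - \frac{1130}{9}} = \frac{1}{- \frac{1}{12593} - \frac{1130}{9}} = \frac{1}{- \frac{14230099}{113337}} = - \frac{113337}{14230099}$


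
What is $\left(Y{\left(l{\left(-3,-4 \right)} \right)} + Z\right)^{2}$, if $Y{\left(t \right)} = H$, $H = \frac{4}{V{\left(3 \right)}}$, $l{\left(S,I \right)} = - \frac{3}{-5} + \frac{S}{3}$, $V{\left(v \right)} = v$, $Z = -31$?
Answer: $\frac{7921}{9} \approx 880.11$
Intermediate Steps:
$l{\left(S,I \right)} = \frac{3}{5} + \frac{S}{3}$ ($l{\left(S,I \right)} = \left(-3\right) \left(- \frac{1}{5}\right) + S \frac{1}{3} = \frac{3}{5} + \frac{S}{3}$)
$H = \frac{4}{3} \approx 1.3333$
$Y{\left(t \right)} = \frac{4}{3}$
$\left(Y{\left(l{\left(-3,-4 \right)} \right)} + Z\right)^{2} = \left(\frac{4}{3} - 31\right)^{2} = \left(- \frac{89}{3}\right)^{2} = \frac{7921}{9}$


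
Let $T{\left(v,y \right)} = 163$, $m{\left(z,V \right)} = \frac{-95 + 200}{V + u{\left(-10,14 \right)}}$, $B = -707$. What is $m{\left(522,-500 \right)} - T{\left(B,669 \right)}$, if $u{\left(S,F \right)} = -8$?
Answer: $- \frac{82909}{508} \approx -163.21$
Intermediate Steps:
$m{\left(z,V \right)} = \frac{105}{-8 + V}$ ($m{\left(z,V \right)} = \frac{-95 + 200}{V - 8} = \frac{105}{-8 + V}$)
$m{\left(522,-500 \right)} - T{\left(B,669 \right)} = \frac{105}{-8 - 500} - 163 = \frac{105}{-508} - 163 = 105 \left(- \frac{1}{508}\right) - 163 = - \frac{105}{508} - 163 = - \frac{82909}{508}$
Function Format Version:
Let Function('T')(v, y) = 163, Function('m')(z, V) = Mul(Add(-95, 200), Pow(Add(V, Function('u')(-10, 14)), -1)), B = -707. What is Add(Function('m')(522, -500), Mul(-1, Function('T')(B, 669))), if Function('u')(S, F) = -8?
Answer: Rational(-82909, 508) ≈ -163.21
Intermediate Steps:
Function('m')(z, V) = Mul(105, Pow(Add(-8, V), -1)) (Function('m')(z, V) = Mul(Add(-95, 200), Pow(Add(V, -8), -1)) = Mul(105, Pow(Add(-8, V), -1)))
Add(Function('m')(522, -500), Mul(-1, Function('T')(B, 669))) = Add(Mul(105, Pow(Add(-8, -500), -1)), Mul(-1, 163)) = Add(Mul(105, Pow(-508, -1)), -163) = Add(Mul(105, Rational(-1, 508)), -163) = Add(Rational(-105, 508), -163) = Rational(-82909, 508)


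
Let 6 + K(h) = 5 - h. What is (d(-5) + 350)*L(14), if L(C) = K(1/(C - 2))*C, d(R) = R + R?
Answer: -15470/3 ≈ -5156.7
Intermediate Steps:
K(h) = -1 - h (K(h) = -6 + (5 - h) = -1 - h)
d(R) = 2*R
L(C) = C*(-1 - 1/(-2 + C)) (L(C) = (-1 - 1/(C - 2))*C = (-1 - 1/(-2 + C))*C = C*(-1 - 1/(-2 + C)))
(d(-5) + 350)*L(14) = (2*(-5) + 350)*(14*(1 - 1*14)/(-2 + 14)) = (-10 + 350)*(14*(1 - 14)/12) = 340*(14*(1/12)*(-13)) = 340*(-91/6) = -15470/3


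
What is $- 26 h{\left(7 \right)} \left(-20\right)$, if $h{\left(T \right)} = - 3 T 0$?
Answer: $0$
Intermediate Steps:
$h{\left(T \right)} = 0$
$- 26 h{\left(7 \right)} \left(-20\right) = \left(-26\right) 0 \left(-20\right) = 0 \left(-20\right) = 0$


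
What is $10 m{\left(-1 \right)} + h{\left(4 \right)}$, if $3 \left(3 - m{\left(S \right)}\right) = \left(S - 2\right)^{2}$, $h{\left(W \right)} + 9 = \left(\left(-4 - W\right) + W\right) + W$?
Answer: $-9$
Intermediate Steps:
$h{\left(W \right)} = -13 + W$ ($h{\left(W \right)} = -9 + \left(\left(\left(-4 - W\right) + W\right) + W\right) = -9 + \left(-4 + W\right) = -13 + W$)
$m{\left(S \right)} = 3 - \frac{\left(-2 + S\right)^{2}}{3}$ ($m{\left(S \right)} = 3 - \frac{\left(S - 2\right)^{2}}{3} = 3 - \frac{\left(-2 + S\right)^{2}}{3}$)
$10 m{\left(-1 \right)} + h{\left(4 \right)} = 10 \left(3 - \frac{\left(-2 - 1\right)^{2}}{3}\right) + \left(-13 + 4\right) = 10 \left(3 - \frac{\left(-3\right)^{2}}{3}\right) - 9 = 10 \left(3 - 3\right) - 9 = 10 \cdot 0 - 9 = 0 - 9 = -9$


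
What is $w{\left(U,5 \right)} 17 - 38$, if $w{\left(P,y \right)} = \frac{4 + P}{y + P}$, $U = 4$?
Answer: $- \frac{206}{9} \approx -22.889$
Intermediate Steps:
$w{\left(P,y \right)} = \frac{4 + P}{P + y}$
$w{\left(U,5 \right)} 17 - 38 = \frac{4 + 4}{4 + 5} \cdot 17 - 38 = \frac{1}{9} \cdot 8 \cdot 17 - 38 = \frac{8}{9} \cdot 17 - 38 = \frac{136}{9} - 38 = - \frac{206}{9}$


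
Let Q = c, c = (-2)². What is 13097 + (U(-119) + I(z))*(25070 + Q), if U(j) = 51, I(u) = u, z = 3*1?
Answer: 1367093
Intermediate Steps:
z = 3
c = 4
Q = 4
13097 + (U(-119) + I(z))*(25070 + Q) = 13097 + (51 + 3)*(25070 + 4) = 13097 + 54*25074 = 13097 + 1353996 = 1367093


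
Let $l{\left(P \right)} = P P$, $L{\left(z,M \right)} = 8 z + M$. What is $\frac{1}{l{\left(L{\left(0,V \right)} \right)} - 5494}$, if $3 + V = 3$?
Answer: $- \frac{1}{5494} \approx -0.00018202$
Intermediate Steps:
$V = 0$ ($V = -3 + 3 = 0$)
$L{\left(z,M \right)} = M + 8 z$
$l{\left(P \right)} = P^{2}$
$\frac{1}{l{\left(L{\left(0,V \right)} \right)} - 5494} = \frac{1}{\left(0 + 8 \cdot 0\right)^{2} - 5494} = \frac{1}{\left(0 + 0\right)^{2} - 5494} = \frac{1}{0^{2} - 5494} = \frac{1}{0 - 5494} = \frac{1}{-5494} = - \frac{1}{5494}$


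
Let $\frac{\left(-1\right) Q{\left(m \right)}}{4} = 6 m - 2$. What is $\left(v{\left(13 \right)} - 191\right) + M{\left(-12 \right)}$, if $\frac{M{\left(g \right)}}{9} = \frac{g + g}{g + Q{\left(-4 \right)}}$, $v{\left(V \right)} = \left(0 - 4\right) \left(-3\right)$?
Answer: $- \frac{4171}{23} \approx -181.35$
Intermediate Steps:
$v{\left(V \right)} = 12$ ($v{\left(V \right)} = \left(-4\right) \left(-3\right) = 12$)
$Q{\left(m \right)} = 8 - 24 m$ ($Q{\left(m \right)} = - 4 \left(6 m - 2\right) = - 4 \left(-2 + 6 m\right) = 8 - 24 m$)
$M{\left(g \right)} = \frac{18 g}{104 + g}$ ($M{\left(g \right)} = 9 \frac{g + g}{g + \left(8 - -96\right)} = 9 \frac{2 g}{g + \left(8 + 96\right)} = 9 \frac{2 g}{g + 104} = 9 \frac{2 g}{104 + g} = \frac{18 g}{104 + g}$)
$\left(v{\left(13 \right)} - 191\right) + M{\left(-12 \right)} = \left(12 - 191\right) + 18 \left(-12\right) \frac{1}{104 - 12} = -179 + 18 \left(-12\right) \frac{1}{92} = -179 - \frac{54}{23} = - \frac{4171}{23}$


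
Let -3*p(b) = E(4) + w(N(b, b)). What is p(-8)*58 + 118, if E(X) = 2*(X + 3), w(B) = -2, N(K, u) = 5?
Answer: -114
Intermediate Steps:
E(X) = 6 + 2*X (E(X) = 2*(3 + X) = 6 + 2*X)
p(b) = -4 (p(b) = -((6 + 2*4) - 2)/3 = -((6 + 8) - 2)/3 = -(14 - 2)/3 = -⅓*12 = -4)
p(-8)*58 + 118 = -4*58 + 118 = -232 + 118 = -114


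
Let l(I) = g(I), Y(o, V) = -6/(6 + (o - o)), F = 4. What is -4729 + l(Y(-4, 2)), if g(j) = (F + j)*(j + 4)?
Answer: -4720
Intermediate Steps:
Y(o, V) = -1 (Y(o, V) = -6/(6 + 0) = -6/6 = -6*⅙ = -1)
g(j) = (4 + j)² (g(j) = (4 + j)*(j + 4) = (4 + j)*(4 + j) = (4 + j)²)
l(I) = 16 + I² + 8*I
-4729 + l(Y(-4, 2)) = -4729 + (16 + (-1)² + 8*(-1)) = -4729 + (16 + 1 - 8) = -4729 + 9 = -4720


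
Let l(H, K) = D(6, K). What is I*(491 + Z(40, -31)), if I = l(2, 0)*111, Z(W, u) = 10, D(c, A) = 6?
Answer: 333666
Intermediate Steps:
l(H, K) = 6
I = 666 (I = 6*111 = 666)
I*(491 + Z(40, -31)) = 666*(491 + 10) = 666*501 = 333666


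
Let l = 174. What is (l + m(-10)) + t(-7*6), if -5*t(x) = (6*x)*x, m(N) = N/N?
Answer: -9709/5 ≈ -1941.8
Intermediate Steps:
m(N) = 1
t(x) = -6*x**2/5 (t(x) = -6*x*x/5 = -6*x**2/5)
(l + m(-10)) + t(-7*6) = (174 + 1) - 6*(-7*6)**2/5 = 175 - 6/5*(-42)**2 = 175 - 6/5*1764 = 175 - 10584/5 = -9709/5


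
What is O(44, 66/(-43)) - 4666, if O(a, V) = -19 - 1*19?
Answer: -4704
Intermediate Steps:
O(a, V) = -38 (O(a, V) = -19 - 19 = -38)
O(44, 66/(-43)) - 4666 = -38 - 4666 = -4704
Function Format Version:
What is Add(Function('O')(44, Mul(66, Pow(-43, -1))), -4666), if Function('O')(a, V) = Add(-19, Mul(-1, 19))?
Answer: -4704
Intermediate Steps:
Function('O')(a, V) = -38 (Function('O')(a, V) = Add(-19, -19) = -38)
Add(Function('O')(44, Mul(66, Pow(-43, -1))), -4666) = Add(-38, -4666) = -4704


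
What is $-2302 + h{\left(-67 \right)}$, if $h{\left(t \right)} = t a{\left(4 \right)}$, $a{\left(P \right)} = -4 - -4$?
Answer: $-2302$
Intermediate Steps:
$a{\left(P \right)} = 0$ ($a{\left(P \right)} = -4 + 4 = 0$)
$h{\left(t \right)} = 0$ ($h{\left(t \right)} = t 0 = 0$)
$-2302 + h{\left(-67 \right)} = -2302 + 0 = -2302$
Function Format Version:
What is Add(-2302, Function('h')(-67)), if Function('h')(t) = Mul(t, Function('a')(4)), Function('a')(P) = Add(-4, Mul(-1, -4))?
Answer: -2302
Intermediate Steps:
Function('a')(P) = 0 (Function('a')(P) = Add(-4, 4) = 0)
Function('h')(t) = 0 (Function('h')(t) = Mul(t, 0) = 0)
Add(-2302, Function('h')(-67)) = Add(-2302, 0) = -2302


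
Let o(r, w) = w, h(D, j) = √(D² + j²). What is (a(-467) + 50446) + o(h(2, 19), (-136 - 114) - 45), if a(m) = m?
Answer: 49684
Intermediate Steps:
(a(-467) + 50446) + o(h(2, 19), (-136 - 114) - 45) = (-467 + 50446) + ((-136 - 114) - 45) = 49979 + (-250 - 45) = 49979 - 295 = 49684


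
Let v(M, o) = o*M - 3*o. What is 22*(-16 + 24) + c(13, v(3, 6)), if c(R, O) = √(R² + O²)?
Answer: 189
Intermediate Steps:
v(M, o) = -3*o + M*o (v(M, o) = M*o - 3*o = -3*o + M*o)
c(R, O) = √(O² + R²)
22*(-16 + 24) + c(13, v(3, 6)) = 22*(-16 + 24) + √((6*(-3 + 3))² + 13²) = 22*8 + √((6*0)² + 169) = 176 + √(0² + 169) = 176 + √(0 + 169) = 176 + √169 = 176 + 13 = 189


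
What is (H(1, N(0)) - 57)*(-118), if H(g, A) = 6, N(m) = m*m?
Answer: 6018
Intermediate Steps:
N(m) = m²
(H(1, N(0)) - 57)*(-118) = (6 - 57)*(-118) = -51*(-118) = 6018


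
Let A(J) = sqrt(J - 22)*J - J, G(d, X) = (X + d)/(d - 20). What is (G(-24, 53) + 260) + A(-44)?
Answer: 13347/44 - 44*I*sqrt(66) ≈ 303.34 - 357.46*I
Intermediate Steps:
G(d, X) = (X + d)/(-20 + d)
A(J) = -J + J*sqrt(-22 + J) (A(J) = sqrt(-22 + J)*J - J = J*sqrt(-22 + J) - J = -J + J*sqrt(-22 + J))
(G(-24, 53) + 260) + A(-44) = ((53 - 24)/(-20 - 24) + 260) - 44*(-1 + sqrt(-22 - 44)) = (29/(-44) + 260) - 44*(-1 + sqrt(-66)) = (-1/44*29 + 260) - 44*(-1 + I*sqrt(66)) = (-29/44 + 260) + (44 - 44*I*sqrt(66)) = 11411/44 + (44 - 44*I*sqrt(66)) = 13347/44 - 44*I*sqrt(66)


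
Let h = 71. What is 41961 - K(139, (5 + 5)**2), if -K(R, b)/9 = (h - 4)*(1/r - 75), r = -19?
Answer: -62619/19 ≈ -3295.7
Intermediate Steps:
K(R, b) = 859878/19 (K(R, b) = -9*(71 - 4)*(1/(-19) - 75) = -603*(-1/19 - 75) = -603*(-1426)/19 = -9*(-95542/19) = 859878/19)
41961 - K(139, (5 + 5)**2) = 41961 - 1*859878/19 = 41961 - 859878/19 = -62619/19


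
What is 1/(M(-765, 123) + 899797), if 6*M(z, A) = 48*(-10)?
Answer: 1/899717 ≈ 1.1115e-6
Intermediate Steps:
M(z, A) = -80 (M(z, A) = (48*(-10))/6 = (⅙)*(-480) = -80)
1/(M(-765, 123) + 899797) = 1/(-80 + 899797) = 1/899717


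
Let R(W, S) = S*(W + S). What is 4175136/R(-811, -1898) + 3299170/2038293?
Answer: 202170107038/83176622451 ≈ 2.4306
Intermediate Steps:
R(W, S) = S*(S + W)
4175136/R(-811, -1898) + 3299170/2038293 = 4175136/((-1898*(-1898 - 811))) + 3299170/2038293 = 4175136/((-1898*(-2709))) + 3299170*(1/2038293) = 4175136/5141682 + 3299170/2038293 = 4175136*(1/5141682) + 3299170/2038293 = 33136/40807 + 3299170/2038293 = 202170107038/83176622451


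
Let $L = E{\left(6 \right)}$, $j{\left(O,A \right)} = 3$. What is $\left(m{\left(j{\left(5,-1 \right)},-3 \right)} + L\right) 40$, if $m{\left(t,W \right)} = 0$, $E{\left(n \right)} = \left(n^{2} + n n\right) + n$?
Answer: $3120$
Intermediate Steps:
$E{\left(n \right)} = n + 2 n^{2}$ ($E{\left(n \right)} = \left(n^{2} + n^{2}\right) + n = 2 n^{2} + n = n + 2 n^{2}$)
$L = 78$ ($L = 6 \left(1 + 2 \cdot 6\right) = 6 \left(1 + 12\right) = 6 \cdot 13 = 78$)
$\left(m{\left(j{\left(5,-1 \right)},-3 \right)} + L\right) 40 = \left(0 + 78\right) 40 = 78 \cdot 40 = 3120$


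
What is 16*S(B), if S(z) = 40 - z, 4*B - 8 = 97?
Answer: 220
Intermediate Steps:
B = 105/4 (B = 2 + (1/4)*97 = 2 + 97/4 = 105/4 ≈ 26.250)
16*S(B) = 16*(40 - 1*105/4) = 16*(40 - 105/4) = 16*(55/4) = 220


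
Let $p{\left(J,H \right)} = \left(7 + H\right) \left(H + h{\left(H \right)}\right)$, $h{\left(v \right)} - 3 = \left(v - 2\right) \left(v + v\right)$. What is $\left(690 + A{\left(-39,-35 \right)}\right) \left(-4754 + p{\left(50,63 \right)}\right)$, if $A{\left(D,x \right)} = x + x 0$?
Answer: $352315330$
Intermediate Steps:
$h{\left(v \right)} = 3 + 2 v \left(-2 + v\right)$ ($h{\left(v \right)} = 3 + \left(v - 2\right) \left(v + v\right) = 3 + \left(-2 + v\right) 2 v = 3 + 2 v \left(-2 + v\right)$)
$p{\left(J,H \right)} = \left(7 + H\right) \left(3 - 3 H + 2 H^{2}\right)$ ($p{\left(J,H \right)} = \left(7 + H\right) \left(H + \left(3 - 4 H + 2 H^{2}\right)\right) = \left(7 + H\right) \left(3 - 3 H + 2 H^{2}\right)$)
$A{\left(D,x \right)} = x$ ($A{\left(D,x \right)} = x + 0 = x$)
$\left(690 + A{\left(-39,-35 \right)}\right) \left(-4754 + p{\left(50,63 \right)}\right) = \left(690 - 35\right) \left(-4754 + \left(21 - 1134 + 2 \cdot 63^{3} + 11 \cdot 63^{2}\right)\right) = 655 \left(-4754 + \left(21 - 1134 + 2 \cdot 250047 + 11 \cdot 3969\right)\right) = 655 \left(-4754 + \left(21 - 1134 + 500094 + 43659\right)\right) = 655 \left(-4754 + 542640\right) = 655 \cdot 537886 = 352315330$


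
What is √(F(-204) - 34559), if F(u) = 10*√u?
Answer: √(-34559 + 20*I*√51) ≈ 0.3842 + 185.9*I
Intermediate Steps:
√(F(-204) - 34559) = √(10*√(-204) - 34559) = √(10*(2*I*√51) - 34559) = √(20*I*√51 - 34559) = √(-34559 + 20*I*√51)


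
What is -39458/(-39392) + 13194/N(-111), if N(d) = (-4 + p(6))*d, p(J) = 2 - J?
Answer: 11557849/728752 ≈ 15.860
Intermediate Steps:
N(d) = -8*d (N(d) = (-4 + (2 - 1*6))*d = (-4 + (2 - 6))*d = (-4 - 4)*d = -8*d)
-39458/(-39392) + 13194/N(-111) = -39458/(-39392) + 13194/((-8*(-111))) = -39458*(-1/39392) + 13194/888 = 19729/19696 + 13194*(1/888) = 19729/19696 + 2199/148 = 11557849/728752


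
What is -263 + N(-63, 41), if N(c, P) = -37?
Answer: -300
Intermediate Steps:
-263 + N(-63, 41) = -263 - 37 = -300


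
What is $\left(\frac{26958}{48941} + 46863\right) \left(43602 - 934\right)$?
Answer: $\frac{97861150481388}{48941} \approx 1.9996 \cdot 10^{9}$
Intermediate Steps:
$\left(\frac{26958}{48941} + 46863\right) \left(43602 - 934\right) = \left(26958 \cdot \frac{1}{48941} + 46863\right) 42668 = \left(\frac{26958}{48941} + 46863\right) 42668 = \frac{2293549041}{48941} \cdot 42668 = \frac{97861150481388}{48941}$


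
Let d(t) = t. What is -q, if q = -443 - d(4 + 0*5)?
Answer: 447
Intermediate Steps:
q = -447 (q = -443 - (4 + 0*5) = -443 - (4 + 0) = -443 - 1*4 = -443 - 4 = -447)
-q = -1*(-447) = 447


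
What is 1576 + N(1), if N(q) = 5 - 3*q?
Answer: 1578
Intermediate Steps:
1576 + N(1) = 1576 + (5 - 3*1) = 1576 + (5 - 3) = 1576 + 2 = 1578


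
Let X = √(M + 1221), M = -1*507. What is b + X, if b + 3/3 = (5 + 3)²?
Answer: 63 + √714 ≈ 89.721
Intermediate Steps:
b = 63 (b = -1 + (5 + 3)² = -1 + 8² = -1 + 64 = 63)
M = -507
X = √714 (X = √(-507 + 1221) = √714 ≈ 26.721)
b + X = 63 + √714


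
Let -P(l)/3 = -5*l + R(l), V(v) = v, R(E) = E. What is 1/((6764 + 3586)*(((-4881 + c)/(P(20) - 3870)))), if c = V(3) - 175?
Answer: 121/1743285 ≈ 6.9409e-5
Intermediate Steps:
P(l) = 12*l (P(l) = -3*(-5*l + l) = -(-12)*l = 12*l)
c = -172 (c = 3 - 175 = -172)
1/((6764 + 3586)*(((-4881 + c)/(P(20) - 3870)))) = 1/((6764 + 3586)*(((-4881 - 172)/(12*20 - 3870)))) = 1/(10350*((-5053/(240 - 3870)))) = 1/(10350*((-5053/(-3630)))) = 1/(10350*((-5053*(-1/3630)))) = 1/(10350*(5053/3630)) = (1/10350)*(3630/5053) = 121/1743285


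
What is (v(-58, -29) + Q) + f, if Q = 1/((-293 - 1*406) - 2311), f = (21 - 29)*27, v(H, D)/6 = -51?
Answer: -1571221/3010 ≈ -522.00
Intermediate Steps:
v(H, D) = -306 (v(H, D) = 6*(-51) = -306)
f = -216 (f = -8*27 = -216)
Q = -1/3010 (Q = 1/((-293 - 406) - 2311) = 1/(-699 - 2311) = 1/(-3010) = -1/3010 ≈ -0.00033223)
(v(-58, -29) + Q) + f = (-306 - 1/3010) - 216 = -921061/3010 - 216 = -1571221/3010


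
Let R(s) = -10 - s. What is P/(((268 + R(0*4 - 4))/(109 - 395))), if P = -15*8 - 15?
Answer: 19305/131 ≈ 147.37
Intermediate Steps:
P = -135 (P = -120 - 15 = -135)
P/(((268 + R(0*4 - 4))/(109 - 395))) = -135*(109 - 395)/(268 + (-10 - (0*4 - 4))) = -135*(-286/(268 + (-10 - (0 - 4)))) = -135*(-286/(268 + (-10 - 1*(-4)))) = -135*(-286/(268 + (-10 + 4))) = -135*(-286/(268 - 6)) = -135/(262*(-1/286)) = -135/(-131/143) = -135*(-143/131) = 19305/131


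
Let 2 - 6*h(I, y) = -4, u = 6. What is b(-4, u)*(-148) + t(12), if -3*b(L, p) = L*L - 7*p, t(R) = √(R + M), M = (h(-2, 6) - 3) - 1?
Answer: -3839/3 ≈ -1279.7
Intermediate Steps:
h(I, y) = 1 (h(I, y) = ⅓ - ⅙*(-4) = ⅓ + ⅔ = 1)
M = -3 (M = (1 - 3) - 1 = -2 - 1 = -3)
t(R) = √(-3 + R) (t(R) = √(R - 3) = √(-3 + R))
b(L, p) = -L²/3 + 7*p/3 (b(L, p) = -(L*L - 7*p)/3 = -(L² - 7*p)/3 = -L²/3 + 7*p/3)
b(-4, u)*(-148) + t(12) = (-⅓*(-4)² + (7/3)*6)*(-148) + √(-3 + 12) = (-⅓*16 + 14)*(-148) + √9 = (-16/3 + 14)*(-148) + 3 = (26/3)*(-148) + 3 = -3848/3 + 3 = -3839/3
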